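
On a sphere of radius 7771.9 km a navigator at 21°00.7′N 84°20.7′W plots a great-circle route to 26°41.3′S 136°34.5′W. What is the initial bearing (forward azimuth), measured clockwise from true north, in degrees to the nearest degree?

229°

Δλ = -52.230° = -0.9116 rad.
y = sin Δλ · cos φ₂ = (-0.7905)(0.8935) = -0.7063
x = cos φ₁ sin φ₂ − sin φ₁ cos φ₂ cos Δλ = (0.9335)(-0.4491) − (0.3586)(0.8935)(0.6125) = -0.6155
θ = atan2(y, x) = -131.07°; adding 360° gives 229°.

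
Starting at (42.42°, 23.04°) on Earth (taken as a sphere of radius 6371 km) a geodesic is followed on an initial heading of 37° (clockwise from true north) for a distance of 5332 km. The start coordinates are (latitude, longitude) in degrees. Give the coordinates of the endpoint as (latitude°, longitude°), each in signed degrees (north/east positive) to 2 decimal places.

62.82°, 101.12°

Angular distance δ = d/R = 5332/6371 = 0.83692 rad; initial bearing θ = 0.6458 rad.
sin φ₂ = sin φ₁ cos δ + cos φ₁ sin δ cos θ = (0.6746)(0.6698) + (0.7382)(0.7426)(0.7986) = 0.8896, so φ₂ = 62.82°.
Δλ = atan2(sin θ sin δ cos φ₁, cos δ − sin φ₁ sin φ₂) = atan2(0.3299, 0.0697) = 78.075°.
λ₂ = 23.040° + 78.075° = 101.12°.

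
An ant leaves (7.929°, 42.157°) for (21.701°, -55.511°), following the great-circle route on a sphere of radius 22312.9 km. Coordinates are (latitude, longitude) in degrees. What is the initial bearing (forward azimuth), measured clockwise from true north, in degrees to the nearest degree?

With φ₁ = 0.1384, φ₂ = 0.3788, Δλ = -1.7046 rad, the forward-azimuth formula gives
θ = atan2( sin Δλ cos φ₂ , cos φ₁ sin φ₂ − sin φ₁ cos φ₂ cos Δλ ) = atan2(-0.9208, 0.3833) = -67.40°.
Adding 360° brings this into [0°, 360°): 293°.

293°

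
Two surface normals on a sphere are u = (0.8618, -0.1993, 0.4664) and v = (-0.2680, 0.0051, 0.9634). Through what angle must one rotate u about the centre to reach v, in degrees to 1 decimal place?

77.4°

u·v = 0.2174; |u| = 1.0000, |v| = 1.0000.
cos θ = (u·v)/(|u||v|) = 0.2174, so θ = 77.4°.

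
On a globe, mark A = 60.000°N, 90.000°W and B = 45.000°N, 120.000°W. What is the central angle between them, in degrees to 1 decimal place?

With latitudes φ₁ = 60.000°, φ₂ = 45.000° and longitude difference Δλ = -30.000°:
cos c = sin φ₁ sin φ₂ + cos φ₁ cos φ₂ cos Δλ = (0.8660)(0.7071) + (0.5000)(0.7071)(0.8660) = 0.91856,
so c = arccos(0.91856) = 0.40638 rad.
So the angular separation is 23.3°.

23.3°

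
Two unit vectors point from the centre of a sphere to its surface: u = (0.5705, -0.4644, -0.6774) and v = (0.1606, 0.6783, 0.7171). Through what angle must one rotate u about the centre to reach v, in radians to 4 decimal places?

u·v = -0.7091; |u| = 1.0000, |v| = 1.0001.
cos θ = (u·v)/(|u||v|) = -0.7091, so θ = 2.3590 rad.

2.3590 rad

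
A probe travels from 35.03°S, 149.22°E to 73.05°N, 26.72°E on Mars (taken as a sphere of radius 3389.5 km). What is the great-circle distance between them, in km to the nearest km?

7846 km

Let φ₁ = -0.6114 rad, φ₂ = 1.2750 rad, and Δλ = -2.1380 rad.
cos c = sin φ₁ sin φ₂ + cos φ₁ cos φ₂ cos Δλ = (-0.5740)(0.9566) + (0.8189)(0.2915)(-0.5373) = -0.67734,
so c = arccos(-0.67734) = 2.31493 rad.
Distance = R·c = 3389.5 × 2.3149 ≈ 7846 km.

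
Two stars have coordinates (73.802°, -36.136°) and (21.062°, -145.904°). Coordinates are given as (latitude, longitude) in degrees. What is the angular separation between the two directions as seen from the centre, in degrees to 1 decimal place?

With latitudes φ₁ = 73.802°, φ₂ = 21.062° and longitude difference Δλ = -109.768°:
cos c = sin φ₁ sin φ₂ + cos φ₁ cos φ₂ cos Δλ = (0.9603)(0.3594) + (0.2790)(0.9332)(-0.3382) = 0.25707,
so c = arccos(0.25707) = 1.31081 rad.
So the angular separation is 75.1°.

75.1°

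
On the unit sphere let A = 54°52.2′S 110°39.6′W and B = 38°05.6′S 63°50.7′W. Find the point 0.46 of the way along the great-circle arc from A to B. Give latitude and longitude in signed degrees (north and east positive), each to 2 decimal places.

The central angle between A and B is δ = 0.6189 rad.
With f = 0.46, the slerp weights are sin((1−f)δ)/sin δ = 0.5654 and sin(fδ)/sin δ = 0.4841.
Weighted sum of the unit vectors: (0.5654)·(-0.2030,-0.5384,-0.8178) + (0.4841)·(0.3469,-0.7064,-0.6169) = (0.0532, -0.6464, -0.7611).
Converting back: φ = atan2(z, √(x²+y²)) = -49.56°, λ = atan2(y, x) = -85.30°.

-49.56°, -85.30°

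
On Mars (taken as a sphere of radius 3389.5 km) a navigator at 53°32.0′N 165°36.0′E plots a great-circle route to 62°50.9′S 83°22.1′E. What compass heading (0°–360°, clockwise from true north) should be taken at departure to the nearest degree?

Δλ = -82.232° = -1.4352 rad.
y = sin Δλ · cos φ₂ = (-0.9908)(0.4563) = -0.4522
x = cos φ₁ sin φ₂ − sin φ₁ cos φ₂ cos Δλ = (0.5944)(-0.8898) − (0.8042)(0.4563)(0.1352) = -0.5785
θ = atan2(y, x) = -141.99°; adding 360° gives 218°.

218°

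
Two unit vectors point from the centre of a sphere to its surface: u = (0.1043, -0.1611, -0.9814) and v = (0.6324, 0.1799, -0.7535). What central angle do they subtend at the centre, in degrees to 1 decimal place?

39.1°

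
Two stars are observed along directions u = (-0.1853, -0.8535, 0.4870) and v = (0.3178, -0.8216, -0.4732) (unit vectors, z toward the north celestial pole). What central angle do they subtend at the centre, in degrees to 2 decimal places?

u·v = 0.4119; |u| = 1.0000, |v| = 1.0000.
cos θ = (u·v)/(|u||v|) = 0.4119, so θ = 65.67°.

65.67°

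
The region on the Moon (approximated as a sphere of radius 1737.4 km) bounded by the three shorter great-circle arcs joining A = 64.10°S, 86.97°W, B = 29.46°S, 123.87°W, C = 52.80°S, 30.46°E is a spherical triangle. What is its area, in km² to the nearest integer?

Side lengths (central angles): a = 1.6536, b = 0.9337, c = 0.7279 rad; semiperimeter s = 1.6576.
By l'Huilier's theorem, tan(E/4) = √[tan(s/2) tan((s−a)/2) tan((s−b)/2) tan((s−c)/2)], giving spherical excess E = 0.0815 rad.
Area = E·R² = 0.0815 × (1737.4)² ≈ 245862 km².

245862 km²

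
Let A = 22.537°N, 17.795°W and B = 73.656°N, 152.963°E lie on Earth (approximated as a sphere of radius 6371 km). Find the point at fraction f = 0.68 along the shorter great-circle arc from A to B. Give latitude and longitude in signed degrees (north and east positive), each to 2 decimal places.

Central angle δ = 1.4593 rad. Interpolating on the sphere with fraction f = 0.68:
P = [sin((1−f)δ)·A + sin(fδ)·B] / sin δ = 0.4530·A + 0.8425·B in Cartesian coordinates,
giving P = (0.1872, -0.0201, 0.9821), i.e. latitude 79.15°, longitude -6.13°.

79.15°, -6.13°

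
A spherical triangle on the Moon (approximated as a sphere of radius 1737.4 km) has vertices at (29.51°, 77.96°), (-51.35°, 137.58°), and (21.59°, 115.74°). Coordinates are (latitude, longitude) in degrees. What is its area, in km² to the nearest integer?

Side lengths (central angles): a = 1.3164, b = 0.6079, c = 1.6808 rad; semiperimeter s = 1.8026.
By l'Huilier's theorem, tan(E/4) = √[tan(s/2) tan((s−a)/2) tan((s−b)/2) tan((s−c)/2)], giving spherical excess E = 0.4539 rad.
Area = E·R² = 0.4539 × (1737.4)² ≈ 1370247 km².

1370247 km²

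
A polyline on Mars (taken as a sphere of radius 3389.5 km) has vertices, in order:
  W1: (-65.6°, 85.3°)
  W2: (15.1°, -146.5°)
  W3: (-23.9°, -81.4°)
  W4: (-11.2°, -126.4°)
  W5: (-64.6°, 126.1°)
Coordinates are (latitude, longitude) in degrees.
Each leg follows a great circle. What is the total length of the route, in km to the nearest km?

19240 km

Leg W1→W2: central angle 2.0759 rad, distance 7036.2 km.
Leg W2→W3: central angle 1.3014 rad, distance 4411.3 km.
Leg W3→W4: central angle 0.7772 rad, distance 2634.4 km.
Leg W4→W5: central angle 1.5218 rad, distance 5158.3 km.
Total: 7036.2 + 4411.3 + 2634.4 + 5158.3 ≈ 19240 km.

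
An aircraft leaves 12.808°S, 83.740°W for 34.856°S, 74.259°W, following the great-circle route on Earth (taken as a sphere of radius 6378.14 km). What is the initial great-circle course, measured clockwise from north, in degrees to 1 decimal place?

Δλ = 9.481° = 0.1655 rad.
y = sin Δλ · cos φ₂ = (0.1647)(0.8206) = 0.1352
x = cos φ₁ sin φ₂ − sin φ₁ cos φ₂ cos Δλ = (0.9751)(-0.5715) − (-0.2217)(0.8206)(0.9863) = -0.3779
θ = atan2(y, x) = 160.32°, so the bearing is 160.3°.

160.3°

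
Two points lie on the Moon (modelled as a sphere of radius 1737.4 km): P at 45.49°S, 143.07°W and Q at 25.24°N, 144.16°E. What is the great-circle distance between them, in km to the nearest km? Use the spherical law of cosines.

With latitudes φ₁ = -45.490°, φ₂ = 25.240° and longitude difference Δλ = -72.770°:
cos c = sin φ₁ sin φ₂ + cos φ₁ cos φ₂ cos Δλ = (-0.7131)(0.4264) + (0.7010)(0.9045)(0.2962) = -0.11626,
so c = arccos(-0.11626) = 1.68732 rad.
Distance = R·c = 1737.4 × 1.6873 ≈ 2932 km.

2932 km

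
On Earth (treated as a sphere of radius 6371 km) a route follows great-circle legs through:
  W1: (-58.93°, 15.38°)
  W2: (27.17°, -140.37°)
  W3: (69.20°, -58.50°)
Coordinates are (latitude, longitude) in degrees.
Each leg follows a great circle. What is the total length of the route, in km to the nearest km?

22899 km

Leg W1→W2: central angle 2.5145 rad, distance 16020.0 km.
Leg W2→W3: central angle 1.0797 rad, distance 6879.1 km.
Total: 16020.0 + 6879.1 ≈ 22899 km.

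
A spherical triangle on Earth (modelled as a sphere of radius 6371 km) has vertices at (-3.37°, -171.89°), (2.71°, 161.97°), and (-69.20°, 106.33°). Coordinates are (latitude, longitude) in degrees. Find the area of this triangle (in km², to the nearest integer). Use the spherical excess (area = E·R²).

Side lengths (central angles): a = 1.4142, b = 1.4650, c = 0.4682 rad; semiperimeter s = 1.6737.
By l'Huilier's theorem, tan(E/4) = √[tan(s/2) tan((s−a)/2) tan((s−b)/2) tan((s−c)/2)], giving spherical excess E = 0.4070 rad.
Area = E·R² = 0.4070 × (6371)² ≈ 16519486 km².

16519486 km²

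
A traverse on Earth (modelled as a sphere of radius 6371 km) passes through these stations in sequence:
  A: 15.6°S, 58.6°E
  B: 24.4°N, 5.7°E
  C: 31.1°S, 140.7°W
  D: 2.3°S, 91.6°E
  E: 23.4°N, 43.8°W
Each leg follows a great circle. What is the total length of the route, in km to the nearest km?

Leg A→B: central angle 1.1395 rad, distance 7260.1 km.
Leg B→C: central angle 2.6117 rad, distance 16639.4 km.
Leg C→D: central angle 2.0973 rad, distance 13361.6 km.
Leg D→E: central angle 2.3035 rad, distance 14675.6 km.
Total: 7260.1 + 16639.4 + 13361.6 + 14675.6 ≈ 51937 km.

51937 km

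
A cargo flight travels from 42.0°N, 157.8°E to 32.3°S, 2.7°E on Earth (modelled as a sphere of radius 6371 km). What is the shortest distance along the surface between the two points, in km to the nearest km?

In radians: φ₁ = 0.7330, φ₂ = -0.5637, Δλ = -155.100° = -2.7070 rad.
cos c = sin φ₁ sin φ₂ + cos φ₁ cos φ₂ cos Δλ = (0.6691)(-0.5344) + (0.7431)(0.8453)(-0.9070) = -0.92731,
so c = arccos(-0.92731) = 2.75797 rad.
Distance = R·c = 6371 × 2.7580 ≈ 17571 km.

17571 km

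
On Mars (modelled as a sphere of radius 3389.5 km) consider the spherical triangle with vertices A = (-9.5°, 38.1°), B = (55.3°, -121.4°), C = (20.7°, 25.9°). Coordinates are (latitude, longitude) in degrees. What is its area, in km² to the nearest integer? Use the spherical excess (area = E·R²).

Side lengths (central angles): a = 1.7290, b = 0.5671, c = 2.2938 rad; semiperimeter s = 2.2949.
By l'Huilier's theorem, tan(E/4) = √[tan(s/2) tan((s−a)/2) tan((s−b)/2) tan((s−c)/2)], giving spherical excess E = 0.0845 rad.
Area = E·R² = 0.0845 × (3389.5)² ≈ 970892 km².

970892 km²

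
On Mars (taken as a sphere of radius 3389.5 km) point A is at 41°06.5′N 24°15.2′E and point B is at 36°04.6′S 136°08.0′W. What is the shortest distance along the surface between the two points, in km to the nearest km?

With latitudes φ₁ = 41.108°, φ₂ = -36.077° and longitude difference Δλ = -160.387°:
cos c = sin φ₁ sin φ₂ + cos φ₁ cos φ₂ cos Δλ = (0.6575)(-0.5889) + (0.7535)(0.8082)(-0.9420) = -0.96081,
so c = arccos(-0.96081) = 2.86072 rad.
Distance = R·c = 3389.5 × 2.8607 ≈ 9696 km.

9696 km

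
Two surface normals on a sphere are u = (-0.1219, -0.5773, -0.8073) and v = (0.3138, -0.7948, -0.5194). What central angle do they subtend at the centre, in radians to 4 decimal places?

0.5736 rad

u·v = 0.8399; |u| = 0.9999, |v| = 1.0000.
cos θ = (u·v)/(|u||v|) = 0.8400, so θ = 0.5736 rad.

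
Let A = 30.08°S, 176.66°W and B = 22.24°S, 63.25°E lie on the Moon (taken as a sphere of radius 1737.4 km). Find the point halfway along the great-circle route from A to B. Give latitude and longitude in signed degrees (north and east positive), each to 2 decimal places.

-44.48°, 119.95°

Central angle δ = 1.7843 rad. Interpolating on the sphere with fraction f = 0.5:
P = [sin((1−f)δ)·A + sin(fδ)·B] / sin δ = 0.7965·A + 0.7965·B in Cartesian coordinates,
giving P = (-0.3562, 0.6182, -0.7007), i.e. latitude -44.48°, longitude 119.95°.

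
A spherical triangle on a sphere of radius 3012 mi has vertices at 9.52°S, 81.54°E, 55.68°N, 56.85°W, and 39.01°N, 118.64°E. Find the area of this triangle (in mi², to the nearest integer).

Side lengths (central angles): a = 1.4876, b = 1.0390, c = 2.1560 rad; semiperimeter s = 2.3413.
By l'Huilier's theorem, tan(E/4) = √[tan(s/2) tan((s−a)/2) tan((s−b)/2) tan((s−c)/2)], giving spherical excess E = 1.0768 rad.
Area = E·R² = 1.0768 × (3012)² ≈ 9769145 mi².

9769145 mi²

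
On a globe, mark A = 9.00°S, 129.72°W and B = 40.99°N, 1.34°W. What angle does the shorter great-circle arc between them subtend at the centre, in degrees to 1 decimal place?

124.4°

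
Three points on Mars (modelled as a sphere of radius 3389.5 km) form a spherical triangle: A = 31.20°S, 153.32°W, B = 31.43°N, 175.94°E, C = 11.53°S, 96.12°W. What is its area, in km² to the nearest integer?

8628588 km²

Side lengths (central angles): a = 1.6450, b = 0.9794, c = 1.2055 rad; semiperimeter s = 1.9150.
By l'Huilier's theorem, tan(E/4) = √[tan(s/2) tan((s−a)/2) tan((s−b)/2) tan((s−c)/2)], giving spherical excess E = 0.7510 rad.
Area = E·R² = 0.7510 × (3389.5)² ≈ 8628588 km².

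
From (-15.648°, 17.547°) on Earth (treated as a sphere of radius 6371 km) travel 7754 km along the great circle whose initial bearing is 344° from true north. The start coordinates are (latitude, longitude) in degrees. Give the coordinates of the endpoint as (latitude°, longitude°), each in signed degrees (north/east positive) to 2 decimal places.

50.80°, -6.60°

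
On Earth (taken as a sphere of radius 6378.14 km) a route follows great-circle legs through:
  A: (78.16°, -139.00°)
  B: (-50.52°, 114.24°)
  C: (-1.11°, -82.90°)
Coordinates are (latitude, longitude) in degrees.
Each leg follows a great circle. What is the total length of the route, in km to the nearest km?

29923 km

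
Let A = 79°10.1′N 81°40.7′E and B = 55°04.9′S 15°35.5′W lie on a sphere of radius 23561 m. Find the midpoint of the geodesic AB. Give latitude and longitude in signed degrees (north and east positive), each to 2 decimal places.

15.64°, 3.18°

Central angle δ = 2.5304 rad. Interpolating on the sphere with fraction f = 0.5:
P = [sin((1−f)δ)·A + sin(fδ)·B] / sin δ = 1.6619·A + 1.6619·B in Cartesian coordinates,
giving P = (0.9615, 0.0533, 0.2696), i.e. latitude 15.64°, longitude 3.18°.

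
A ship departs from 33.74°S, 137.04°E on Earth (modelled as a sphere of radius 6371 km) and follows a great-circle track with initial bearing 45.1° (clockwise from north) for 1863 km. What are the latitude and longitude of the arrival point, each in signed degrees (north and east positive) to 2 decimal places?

Angular distance δ = d/R = 1863/6371 = 0.29242 rad; initial bearing θ = 0.7871 rad.
sin φ₂ = sin φ₁ cos δ + cos φ₁ sin δ cos θ = (-0.5554)(0.9575) + (0.8316)(0.2883)(0.7059) = -0.3626, so φ₂ = -21.26°.
Δλ = atan2(sin θ sin δ cos φ₁, cos δ − sin φ₁ sin φ₂) = atan2(0.1698, 0.7561) = 12.657°.
λ₂ = 137.040° + 12.657° = 149.70°.

-21.26°, 149.70°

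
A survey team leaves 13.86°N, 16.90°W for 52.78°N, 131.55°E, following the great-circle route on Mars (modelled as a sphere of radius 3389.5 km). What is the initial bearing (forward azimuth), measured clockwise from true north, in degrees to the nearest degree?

Δλ = 148.450° = 2.5909 rad.
y = sin Δλ · cos φ₂ = (0.5232)(0.6049) = 0.3165
x = cos φ₁ sin φ₂ − sin φ₁ cos φ₂ cos Δλ = (0.9709)(0.7963) − (0.2396)(0.6049)(-0.8522) = 0.8966
θ = atan2(y, x) = 19.44°, so the bearing is 19°.

19°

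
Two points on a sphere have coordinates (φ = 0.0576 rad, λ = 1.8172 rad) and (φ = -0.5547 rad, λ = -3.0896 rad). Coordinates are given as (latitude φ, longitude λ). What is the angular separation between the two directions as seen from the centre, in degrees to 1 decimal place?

In radians: φ₁ = 0.0576, φ₂ = -0.5547, Δλ = 78.861° = 1.3764 rad.
Haversine: a = sin²(Δφ/2) + cos φ₁ cos φ₂ sin²(Δλ/2) = 0.0908 + (0.9983)(0.8501)(0.4034) = 0.43319.
Central angle c = 2·arcsin(√a) = 1.43677 rad.
So the angular separation is 82.3°.

82.3°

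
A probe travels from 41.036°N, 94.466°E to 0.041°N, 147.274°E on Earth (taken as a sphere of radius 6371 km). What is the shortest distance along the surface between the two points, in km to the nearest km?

6988 km

In radians: φ₁ = 0.7162, φ₂ = 0.0007, Δλ = 52.808° = 0.9217 rad.
cos c = sin φ₁ sin φ₂ + cos φ₁ cos φ₂ cos Δλ = (0.6565)(0.0007) + (0.7543)(1.0000)(0.6045) = 0.45643,
so c = arccos(0.45643) = 1.09681 rad.
Distance = R·c = 6371 × 1.0968 ≈ 6988 km.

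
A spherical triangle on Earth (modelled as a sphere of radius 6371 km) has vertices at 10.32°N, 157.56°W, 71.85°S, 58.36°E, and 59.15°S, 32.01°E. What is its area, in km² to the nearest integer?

Side lengths (central angles): a = 0.2876, b = 2.2801, c = 2.0025 rad; semiperimeter s = 2.2851.
By l'Huilier's theorem, tan(E/4) = √[tan(s/2) tan((s−a)/2) tan((s−b)/2) tan((s−c)/2)], giving spherical excess E = 0.1391 rad.
Area = E·R² = 0.1391 × (6371)² ≈ 5646314 km².

5646314 km²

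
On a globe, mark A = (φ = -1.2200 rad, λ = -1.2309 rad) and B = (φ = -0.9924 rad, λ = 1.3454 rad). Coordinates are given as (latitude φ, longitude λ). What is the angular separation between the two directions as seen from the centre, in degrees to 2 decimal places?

Let φ₁ = -1.2200 rad, φ₂ = -0.9924 rad, and Δλ = 2.5763 rad.
cos c = sin φ₁ sin φ₂ + cos φ₁ cos φ₂ cos Δλ = (-0.9391)(-0.8373) + (0.3436)(0.5467)(-0.8444) = 0.62771,
so c = arccos(0.62771) = 0.89219 rad.
So the angular separation is 51.12°.

51.12°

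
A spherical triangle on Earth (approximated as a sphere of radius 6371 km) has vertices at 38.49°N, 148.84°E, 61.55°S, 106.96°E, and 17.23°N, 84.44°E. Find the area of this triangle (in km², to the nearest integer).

Side lengths (central angles): a = 1.4102, b = 1.0387, c = 1.8438 rad; semiperimeter s = 2.1463.
By l'Huilier's theorem, tan(E/4) = √[tan(s/2) tan((s−a)/2) tan((s−b)/2) tan((s−c)/2)], giving spherical excess E = 1.0126 rad.
Area = E·R² = 1.0126 × (6371)² ≈ 41099100 km².

41099100 km²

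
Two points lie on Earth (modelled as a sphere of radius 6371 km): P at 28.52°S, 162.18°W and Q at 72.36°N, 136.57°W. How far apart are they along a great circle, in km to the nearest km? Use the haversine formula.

In radians: φ₁ = -0.4978, φ₂ = 1.2629, Δλ = 25.610° = 0.4470 rad.
Haversine: a = sin²(Δφ/2) + cos φ₁ cos φ₂ sin²(Δλ/2) = 0.5944 + (0.8787)(0.3030)(0.0491) = 0.60746.
Central angle c = 2·arcsin(√a) = 1.78740 rad.
Distance = R·c = 6371 × 1.7874 ≈ 11388 km.

11388 km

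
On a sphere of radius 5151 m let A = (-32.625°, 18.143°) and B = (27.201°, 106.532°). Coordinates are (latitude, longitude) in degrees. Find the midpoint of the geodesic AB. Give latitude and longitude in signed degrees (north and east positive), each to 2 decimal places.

The central angle between A and B is δ = 1.7981 rad.
With f = 0.5, the slerp weights are sin((1−f)δ)/sin δ = 0.8034 and sin(fδ)/sin δ = 0.8034.
Weighted sum of the unit vectors: (0.8034)·(0.8003,0.2623,-0.5391) + (0.8034)·(-0.2531,0.8526,0.4571) = (0.4397, 0.8957, -0.0659).
Converting back: φ = atan2(z, √(x²+y²)) = -3.78°, λ = atan2(y, x) = 63.86°.

-3.78°, 63.86°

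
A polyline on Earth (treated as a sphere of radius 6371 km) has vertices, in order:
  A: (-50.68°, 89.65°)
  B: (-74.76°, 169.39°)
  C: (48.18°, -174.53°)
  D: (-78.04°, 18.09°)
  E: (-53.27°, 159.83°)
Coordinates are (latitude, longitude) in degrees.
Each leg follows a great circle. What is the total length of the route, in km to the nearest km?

Leg A→B: central angle 0.6824 rad, distance 4347.4 km.
Leg B→C: central angle 2.1539 rad, distance 13722.5 km.
Leg C→D: central angle 2.6138 rad, distance 16652.3 km.
Leg D→E: central angle 0.8138 rad, distance 5184.6 km.
Total: 4347.4 + 13722.5 + 16652.3 + 5184.6 ≈ 39907 km.

39907 km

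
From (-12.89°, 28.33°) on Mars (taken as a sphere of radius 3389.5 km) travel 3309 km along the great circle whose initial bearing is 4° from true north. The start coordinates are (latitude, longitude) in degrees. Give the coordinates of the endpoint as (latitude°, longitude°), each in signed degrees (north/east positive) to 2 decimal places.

42.89°, 32.85°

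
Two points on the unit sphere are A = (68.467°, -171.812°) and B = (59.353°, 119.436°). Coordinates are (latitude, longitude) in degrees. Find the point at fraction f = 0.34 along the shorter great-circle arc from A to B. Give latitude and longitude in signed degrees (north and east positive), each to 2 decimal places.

The central angle between A and B is δ = 0.5195 rad.
With f = 0.34, the slerp weights are sin((1−f)δ)/sin δ = 0.6772 and sin(fδ)/sin δ = 0.3539.
Weighted sum of the unit vectors: (0.6772)·(-0.3633,-0.0523,0.9302) + (0.3539)·(-0.2505,0.4439,0.8603) = (-0.3347, 0.1217, 0.9344).
Converting back: φ = atan2(z, √(x²+y²)) = 69.14°, λ = atan2(y, x) = 160.01°.

69.14°, 160.01°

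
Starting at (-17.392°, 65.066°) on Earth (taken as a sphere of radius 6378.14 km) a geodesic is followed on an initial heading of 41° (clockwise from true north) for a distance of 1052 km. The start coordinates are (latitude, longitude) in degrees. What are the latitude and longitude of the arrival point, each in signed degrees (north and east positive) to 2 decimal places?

-10.17°, 71.35°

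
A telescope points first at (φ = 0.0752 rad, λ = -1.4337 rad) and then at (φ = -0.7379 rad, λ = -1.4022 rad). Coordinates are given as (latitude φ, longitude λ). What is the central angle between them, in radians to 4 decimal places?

0.8136 rad

Let φ₁ = 0.0752 rad, φ₂ = -0.7379 rad, and Δλ = 0.0315 rad.
Haversine: a = sin²(Δφ/2) + cos φ₁ cos φ₂ sin²(Δλ/2) = 0.1564 + (0.9972)(0.7399)(0.0002) = 0.15656.
Central angle c = 2·arcsin(√a) = 0.81360 rad.
So the angular separation is 0.8136 rad.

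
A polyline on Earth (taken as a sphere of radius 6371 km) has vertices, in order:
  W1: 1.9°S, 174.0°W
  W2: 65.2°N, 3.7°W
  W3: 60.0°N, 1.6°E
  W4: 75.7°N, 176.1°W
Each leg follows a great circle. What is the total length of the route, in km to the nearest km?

Leg W1→W2: central angle 2.0301 rad, distance 12933.8 km.
Leg W2→W3: central angle 0.1002 rad, distance 638.1 km.
Leg W3→W4: central angle 0.7730 rad, distance 4925.0 km.
Total: 12933.8 + 638.1 + 4925.0 ≈ 18497 km.

18497 km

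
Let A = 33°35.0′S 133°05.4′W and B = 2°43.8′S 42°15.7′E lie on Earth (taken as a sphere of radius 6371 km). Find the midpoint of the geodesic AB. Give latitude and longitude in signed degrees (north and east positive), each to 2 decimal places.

Central angle δ = 2.5032 rad. Interpolating on the sphere with fraction f = 0.5:
P = [sin((1−f)δ)·A + sin(fδ)·B] / sin δ = 1.5933·A + 1.5933·B in Cartesian coordinates,
giving P = (0.2711, 0.1010, -0.9573), i.e. latitude -73.19°, longitude 20.43°.

-73.19°, 20.43°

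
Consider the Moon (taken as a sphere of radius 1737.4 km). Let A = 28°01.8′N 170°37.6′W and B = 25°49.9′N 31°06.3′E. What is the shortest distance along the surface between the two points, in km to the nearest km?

With latitudes φ₁ = 28.030°, φ₂ = 25.832° and longitude difference Δλ = -158.268°:
Haversine: a = sin²(Δφ/2) + cos φ₁ cos φ₂ sin²(Δλ/2) = 0.0004 + (0.8827)(0.9001)(0.9645) = 0.76664.
Central angle c = 2·arcsin(√a) = 2.13326 rad.
Distance = R·c = 1737.4 × 2.1333 ≈ 3706 km.

3706 km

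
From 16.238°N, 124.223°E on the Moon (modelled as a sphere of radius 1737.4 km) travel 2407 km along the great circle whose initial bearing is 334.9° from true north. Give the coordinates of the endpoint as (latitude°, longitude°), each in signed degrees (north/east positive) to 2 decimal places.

Angular distance δ = d/R = 2407/1737.4 = 1.38540 rad; initial bearing θ = 5.8451 rad.
sin φ₂ = sin φ₁ cos δ + cos φ₁ sin δ cos θ = (0.2796)(0.1843) + (0.9601)(0.9829)(0.9056) = 0.9061, so φ₂ = 64.97°.
Δλ = atan2(sin θ sin δ cos φ₁, cos δ − sin φ₁ sin φ₂) = atan2(-0.4003, -0.0690) = -99.785°.
λ₂ = 124.223° − 99.785° = 24.44°.

64.97°, 24.44°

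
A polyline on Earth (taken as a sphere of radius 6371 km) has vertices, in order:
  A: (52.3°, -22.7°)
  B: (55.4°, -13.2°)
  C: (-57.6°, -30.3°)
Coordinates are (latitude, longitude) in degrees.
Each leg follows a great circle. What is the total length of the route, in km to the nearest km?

Leg A→B: central angle 0.1116 rad, distance 711.3 km.
Leg B→C: central angle 1.9869 rad, distance 12658.4 km.
Total: 711.3 + 12658.4 ≈ 13370 km.

13370 km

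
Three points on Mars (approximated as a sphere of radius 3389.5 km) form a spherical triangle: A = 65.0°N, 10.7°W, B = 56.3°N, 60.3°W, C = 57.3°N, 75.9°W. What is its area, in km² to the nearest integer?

Side lengths (central angles): a = 0.1498, b = 0.5386, c = 0.4371 rad; semiperimeter s = 0.5627.
By l'Huilier's theorem, tan(E/4) = √[tan(s/2) tan((s−a)/2) tan((s−b)/2) tan((s−c)/2)], giving spherical excess E = 0.0271 rad.
Area = E·R² = 0.0271 × (3389.5)² ≈ 311564 km².

311564 km²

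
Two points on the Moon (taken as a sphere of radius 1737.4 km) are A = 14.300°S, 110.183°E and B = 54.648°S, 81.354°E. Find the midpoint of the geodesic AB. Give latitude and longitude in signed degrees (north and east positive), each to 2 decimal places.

Central angle δ = 0.8057 rad. Interpolating on the sphere with fraction f = 0.5:
P = [sin((1−f)δ)·A + sin(fδ)·B] / sin δ = 0.5435·A + 0.5435·B in Cartesian coordinates,
giving P = (-0.1344, 0.8052, -0.5775), i.e. latitude -35.28°, longitude 99.48°.

-35.28°, 99.48°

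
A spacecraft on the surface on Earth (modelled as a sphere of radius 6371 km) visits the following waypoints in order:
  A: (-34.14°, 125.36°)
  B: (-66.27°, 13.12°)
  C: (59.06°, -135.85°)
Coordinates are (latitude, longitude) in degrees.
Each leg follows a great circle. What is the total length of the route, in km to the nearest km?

25735 km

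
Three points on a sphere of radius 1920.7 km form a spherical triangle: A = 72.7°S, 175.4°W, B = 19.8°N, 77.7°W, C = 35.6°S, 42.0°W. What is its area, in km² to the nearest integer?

3091854 km²

Side lengths (central angles): a = 1.1328, b = 1.1705, c = 1.9400 rad; semiperimeter s = 2.1217.
By l'Huilier's theorem, tan(E/4) = √[tan(s/2) tan((s−a)/2) tan((s−b)/2) tan((s−c)/2)], giving spherical excess E = 0.8381 rad.
Area = E·R² = 0.8381 × (1920.7)² ≈ 3091854 km².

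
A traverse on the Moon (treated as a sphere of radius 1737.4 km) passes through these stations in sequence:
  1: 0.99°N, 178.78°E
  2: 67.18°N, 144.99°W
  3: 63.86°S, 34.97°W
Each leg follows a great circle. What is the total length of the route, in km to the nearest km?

6767 km

Leg 1→2: central angle 1.2358 rad, distance 2147.1 km.
Leg 2→3: central angle 2.6593 rad, distance 4620.3 km.
Total: 2147.1 + 4620.3 ≈ 6767 km.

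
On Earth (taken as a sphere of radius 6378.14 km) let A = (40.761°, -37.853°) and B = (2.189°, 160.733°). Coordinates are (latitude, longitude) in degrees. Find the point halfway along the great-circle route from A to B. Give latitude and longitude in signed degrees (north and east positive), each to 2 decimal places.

61.79°, -158.63°

The central angle between A and B is δ = 2.3357 rad.
With f = 0.5, the slerp weights are sin((1−f)δ)/sin δ = 1.2751 and sin(fδ)/sin δ = 1.2751.
Weighted sum of the unit vectors: (1.2751)·(0.5981,-0.4648,0.6529) + (1.2751)·(-0.9433,0.3297,0.0382) = (-0.4402, -0.1722, 0.8812).
Converting back: φ = atan2(z, √(x²+y²)) = 61.79°, λ = atan2(y, x) = -158.63°.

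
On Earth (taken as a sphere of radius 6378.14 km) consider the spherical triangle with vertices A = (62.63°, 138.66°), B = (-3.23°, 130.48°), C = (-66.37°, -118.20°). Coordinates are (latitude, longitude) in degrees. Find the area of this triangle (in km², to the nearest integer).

Side lengths (central angles): a = 1.6648, b = 2.5973, c = 1.1546 rad; semiperimeter s = 2.7083.
By l'Huilier's theorem, tan(E/4) = √[tan(s/2) tan((s−a)/2) tan((s−b)/2) tan((s−c)/2)], giving spherical excess E = 1.4450 rad.
Area = E·R² = 1.4450 × (6378.14)² ≈ 58782933 km².

58782933 km²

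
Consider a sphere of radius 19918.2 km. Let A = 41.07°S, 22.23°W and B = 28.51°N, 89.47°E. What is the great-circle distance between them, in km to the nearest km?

With latitudes φ₁ = -41.070°, φ₂ = 28.510° and longitude difference Δλ = 111.700°:
Haversine: a = sin²(Δφ/2) + cos φ₁ cos φ₂ sin²(Δλ/2) = 0.3256 + (0.7539)(0.8787)(0.6849) = 0.77927.
Central angle c = 2·arcsin(√a) = 2.16342 rad.
Distance = R·c = 19918.2 × 2.1634 ≈ 43091 km.

43091 km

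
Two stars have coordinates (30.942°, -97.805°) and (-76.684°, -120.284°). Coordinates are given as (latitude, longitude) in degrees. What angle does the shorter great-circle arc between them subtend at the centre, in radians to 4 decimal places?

1.8942 rad

Let φ₁ = 0.5400 rad, φ₂ = -1.3384 rad, and Δλ = -0.3923 rad.
cos c = sin φ₁ sin φ₂ + cos φ₁ cos φ₂ cos Δλ = (0.5142)(-0.9731) + (0.8577)(0.2303)(0.9240) = -0.31781,
so c = arccos(-0.31781) = 1.89422 rad.
So the angular separation is 1.8942 rad.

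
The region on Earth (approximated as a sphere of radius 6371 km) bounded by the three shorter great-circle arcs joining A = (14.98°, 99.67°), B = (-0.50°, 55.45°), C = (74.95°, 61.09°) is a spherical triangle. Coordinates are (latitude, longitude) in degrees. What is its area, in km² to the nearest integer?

21446317 km²

Side lengths (central angles): a = 1.3181, b = 1.1088, c = 0.8093 rad; semiperimeter s = 1.6181.
By l'Huilier's theorem, tan(E/4) = √[tan(s/2) tan((s−a)/2) tan((s−b)/2) tan((s−c)/2)], giving spherical excess E = 0.5284 rad.
Area = E·R² = 0.5284 × (6371)² ≈ 21446317 km².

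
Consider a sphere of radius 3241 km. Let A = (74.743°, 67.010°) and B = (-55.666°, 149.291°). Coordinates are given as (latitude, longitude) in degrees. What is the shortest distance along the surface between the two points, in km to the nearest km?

With latitudes φ₁ = 74.743°, φ₂ = -55.666° and longitude difference Δλ = 82.281°:
cos c = sin φ₁ sin φ₂ + cos φ₁ cos φ₂ cos Δλ = (0.9648)(-0.8258) + (0.2631)(0.5640)(0.1343) = -0.77672,
so c = arccos(-0.77672) = 2.46025 rad.
Distance = R·c = 3241 × 2.4602 ≈ 7974 km.

7974 km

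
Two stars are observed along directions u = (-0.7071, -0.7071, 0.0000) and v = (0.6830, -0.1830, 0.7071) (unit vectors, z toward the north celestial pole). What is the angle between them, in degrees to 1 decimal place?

u·v = -0.3536; |u| = 1.0000, |v| = 1.0000.
cos θ = (u·v)/(|u||v|) = -0.3536, so θ = 110.7°.

110.7°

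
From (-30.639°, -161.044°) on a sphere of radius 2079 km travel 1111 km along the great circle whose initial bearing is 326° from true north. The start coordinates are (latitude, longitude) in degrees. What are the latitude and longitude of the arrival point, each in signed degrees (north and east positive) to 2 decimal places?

-4.32°, -177.64°

Angular distance δ = d/R = 1111/2079 = 0.53439 rad; initial bearing θ = 5.6898 rad.
sin φ₂ = sin φ₁ cos δ + cos φ₁ sin δ cos θ = (-0.5096)(0.8606) + (0.8604)(0.5093)(0.8290) = -0.0753, so φ₂ = -4.32°.
Δλ = atan2(sin θ sin δ cos φ₁, cos δ − sin φ₁ sin φ₂) = atan2(-0.2450, 0.8222) = -16.596°.
λ₂ = -161.044° − 16.596° = -177.64°.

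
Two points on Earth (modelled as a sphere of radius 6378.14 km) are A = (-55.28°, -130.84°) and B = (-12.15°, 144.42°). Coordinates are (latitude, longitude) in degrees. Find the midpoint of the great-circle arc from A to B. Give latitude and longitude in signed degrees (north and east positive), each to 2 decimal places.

Central angle δ = 1.3448 rad. Interpolating on the sphere with fraction f = 0.5:
P = [sin((1−f)δ)·A + sin(fδ)·B] / sin δ = 0.6391·A + 0.6391·B in Cartesian coordinates,
giving P = (-0.7462, 0.0881, -0.6598), i.e. latitude -41.29°, longitude 173.26°.

-41.29°, 173.26°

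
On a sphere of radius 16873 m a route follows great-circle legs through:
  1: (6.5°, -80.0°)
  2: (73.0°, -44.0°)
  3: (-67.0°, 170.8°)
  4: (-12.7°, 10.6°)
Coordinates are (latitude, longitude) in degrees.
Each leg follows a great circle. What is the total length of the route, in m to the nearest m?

Leg 1→2: central angle 1.2204 rad, distance 20591.8 m.
Leg 2→3: central angle 2.9135 rad, distance 49158.8 m.
Leg 3→4: central angle 1.7277 rad, distance 29151.6 m.
Total: 20591.8 + 49158.8 + 29151.6 ≈ 98902 m.

98902 m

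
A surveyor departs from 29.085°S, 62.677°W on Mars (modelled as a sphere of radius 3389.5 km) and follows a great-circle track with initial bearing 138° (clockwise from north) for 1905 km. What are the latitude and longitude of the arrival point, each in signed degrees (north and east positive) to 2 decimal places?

-49.24°, -29.58°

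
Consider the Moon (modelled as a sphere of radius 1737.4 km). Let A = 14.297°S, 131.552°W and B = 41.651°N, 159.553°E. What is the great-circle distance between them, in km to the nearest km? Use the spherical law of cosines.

With latitudes φ₁ = -14.297°, φ₂ = 41.651° and longitude difference Δλ = -68.895°:
cos c = sin φ₁ sin φ₂ + cos φ₁ cos φ₂ cos Δλ = (-0.2469)(0.6646) + (0.9690)(0.7472)(0.3601) = 0.09660,
so c = arccos(0.09660) = 1.47405 rad.
Distance = R·c = 1737.4 × 1.4740 ≈ 2561 km.

2561 km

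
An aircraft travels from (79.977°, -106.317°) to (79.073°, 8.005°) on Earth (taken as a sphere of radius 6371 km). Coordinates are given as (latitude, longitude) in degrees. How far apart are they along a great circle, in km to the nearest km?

With latitudes φ₁ = 79.977°, φ₂ = 79.073° and longitude difference Δλ = 114.322°:
Haversine: a = sin²(Δφ/2) + cos φ₁ cos φ₂ sin²(Δλ/2) = 0.0001 + (0.1740)(0.1896)(0.7059) = 0.02335.
Central angle c = 2·arcsin(√a) = 0.30683 rad.
Distance = R·c = 6371 × 0.3068 ≈ 1955 km.

1955 km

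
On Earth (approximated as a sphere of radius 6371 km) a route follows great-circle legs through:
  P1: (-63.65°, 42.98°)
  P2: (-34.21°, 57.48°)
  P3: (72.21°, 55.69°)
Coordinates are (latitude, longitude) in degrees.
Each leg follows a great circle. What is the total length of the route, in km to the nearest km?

Leg P1→P2: central angle 0.5371 rad, distance 3422.1 km.
Leg P2→P3: central angle 1.8575 rad, distance 11834.2 km.
Total: 3422.1 + 11834.2 ≈ 15256 km.

15256 km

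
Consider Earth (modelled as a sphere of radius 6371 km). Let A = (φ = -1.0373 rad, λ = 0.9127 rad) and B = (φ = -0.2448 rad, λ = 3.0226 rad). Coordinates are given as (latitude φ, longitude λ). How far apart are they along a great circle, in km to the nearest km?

10292 km

With latitudes φ₁ = -59.433°, φ₂ = -14.026° and longitude difference Δλ = 120.888°:
Haversine: a = sin²(Δφ/2) + cos φ₁ cos φ₂ sin²(Δλ/2) = 0.1490 + (0.5085)(0.9702)(0.7567) = 0.52230.
Central angle c = 2·arcsin(√a) = 1.61542 rad.
Distance = R·c = 6371 × 1.6154 ≈ 10292 km.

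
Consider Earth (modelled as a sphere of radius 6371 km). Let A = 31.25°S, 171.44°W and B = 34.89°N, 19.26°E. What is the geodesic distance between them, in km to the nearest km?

18940 km

Let φ₁ = -0.5454 rad, φ₂ = 0.6089 rad, and Δλ = -2.9548 rad.
cos c = sin φ₁ sin φ₂ + cos φ₁ cos φ₂ cos Δλ = (-0.5188)(0.5720) + (0.8549)(0.8203)(-0.9826) = -0.98579,
so c = arccos(-0.98579) = 2.97281 rad.
Distance = R·c = 6371 × 2.9728 ≈ 18940 km.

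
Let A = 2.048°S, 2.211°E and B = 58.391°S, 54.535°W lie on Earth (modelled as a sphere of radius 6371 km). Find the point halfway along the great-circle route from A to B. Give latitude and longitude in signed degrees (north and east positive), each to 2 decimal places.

The central angle between A and B is δ = 1.2475 rad.
With f = 0.5, the slerp weights are sin((1−f)δ)/sin δ = 0.6160 and sin(fδ)/sin δ = 0.6160.
Weighted sum of the unit vectors: (0.6160)·(0.9986,0.0386,-0.0357) + (0.6160)·(0.3041,-0.4269,-0.8516) = (0.8025, -0.2392, -0.5466).
Converting back: φ = atan2(z, √(x²+y²)) = -33.14°, λ = atan2(y, x) = -16.60°.

-33.14°, -16.60°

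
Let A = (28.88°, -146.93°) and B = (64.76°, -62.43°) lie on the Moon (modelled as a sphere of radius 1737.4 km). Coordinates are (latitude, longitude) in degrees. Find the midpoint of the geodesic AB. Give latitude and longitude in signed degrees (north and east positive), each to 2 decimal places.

53.95°, -122.08°

The central angle between A and B is δ = 1.0785 rad.
With f = 0.5, the slerp weights are sin((1−f)δ)/sin δ = 0.5827 and sin(fδ)/sin δ = 0.5827.
Weighted sum of the unit vectors: (0.5827)·(-0.7338,-0.4778,0.4830) + (0.5827)·(0.1974,-0.3780,0.9045) = (-0.3126, -0.4987, 0.8085).
Converting back: φ = atan2(z, √(x²+y²)) = 53.95°, λ = atan2(y, x) = -122.08°.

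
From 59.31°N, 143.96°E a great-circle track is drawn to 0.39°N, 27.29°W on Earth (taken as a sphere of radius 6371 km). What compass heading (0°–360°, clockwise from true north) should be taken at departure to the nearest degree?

350°

With φ₁ = 1.0352, φ₂ = 0.0068, Δλ = -2.9889 rad, the forward-azimuth formula gives
θ = atan2( sin Δλ cos φ₂ , cos φ₁ sin φ₂ − sin φ₁ cos φ₂ cos Δλ ) = atan2(-0.1521, 0.8534) = -10.11°.
Adding 360° brings this into [0°, 360°): 350°.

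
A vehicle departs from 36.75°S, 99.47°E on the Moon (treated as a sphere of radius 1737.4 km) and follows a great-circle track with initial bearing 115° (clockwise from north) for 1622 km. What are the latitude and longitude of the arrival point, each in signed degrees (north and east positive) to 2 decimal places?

-38.91°, 168.89°

Angular distance δ = d/R = 1622/1737.4 = 0.93358 rad; initial bearing θ = 2.0071 rad.
sin φ₂ = sin φ₁ cos δ + cos φ₁ sin δ cos θ = (-0.5983)(0.5950) + (0.8013)(0.8038)(-0.4226) = -0.6282, so φ₂ = -38.91°.
Δλ = atan2(sin θ sin δ cos φ₁, cos δ − sin φ₁ sin φ₂) = atan2(0.5837, 0.2191) = 69.423°.
λ₂ = 99.470° + 69.423° = 168.89°.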